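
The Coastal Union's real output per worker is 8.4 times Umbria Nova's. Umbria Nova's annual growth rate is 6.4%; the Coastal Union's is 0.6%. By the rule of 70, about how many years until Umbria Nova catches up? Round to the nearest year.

roughly 37 years

Umbria Nova gains on the Coastal Union at 6.4% − 0.6% = 5.8 points a year.
At that relative rate the gap halves every 70/5.8 ≈ 12.07 years.
An 8.4 times gap takes log₂(8.4) ≈ 3.07 halvings to close: 3.07 × 12.07 ≈ 37 years.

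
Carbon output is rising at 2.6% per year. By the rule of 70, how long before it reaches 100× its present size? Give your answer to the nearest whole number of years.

Doubling time ≈ 70/2.6 = 26.92 years.
100× is log₂ 100 ≈ 6.64 doublings, so ≈ 6.64 × 26.92 = 179 years.

about 179 years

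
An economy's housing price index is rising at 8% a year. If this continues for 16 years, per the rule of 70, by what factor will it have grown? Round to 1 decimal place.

Doubles every ≈ 8.75 years (70/8).
16 years is 1.83 doublings; 2^1.83 ≈ 3.6×.

approximately 3.6 times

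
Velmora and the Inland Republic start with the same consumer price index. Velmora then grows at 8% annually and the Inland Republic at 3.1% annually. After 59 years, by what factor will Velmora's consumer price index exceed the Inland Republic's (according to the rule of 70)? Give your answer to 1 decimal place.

Rate gap = 8% − 3.1% = 4.9 points.
The ratio doubles every 70/4.9 ≈ 14.29 years.
59/14.29 ≈ 4.13 doublings → ratio ≈ 2^4.13 ≈ 17.5.

about 17.5 times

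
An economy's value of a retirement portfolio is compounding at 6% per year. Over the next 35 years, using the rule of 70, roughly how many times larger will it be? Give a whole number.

70/6 ≈ 11.67 years per doubling.
35 years fits 3 doublings: 2^3 = 8.

about 8 times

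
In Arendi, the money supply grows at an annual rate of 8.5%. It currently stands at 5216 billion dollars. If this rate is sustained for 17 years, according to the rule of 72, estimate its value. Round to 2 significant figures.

approximately 21000 billion dollars

Doubling time ≈ 72/8.5 = 8.47 years.
17 years is 17/8.47 ≈ 2.01 doublings, a factor of 2^2.01 ≈ 4.03.
5216 × 4.03 ≈ 21000 billion dollars.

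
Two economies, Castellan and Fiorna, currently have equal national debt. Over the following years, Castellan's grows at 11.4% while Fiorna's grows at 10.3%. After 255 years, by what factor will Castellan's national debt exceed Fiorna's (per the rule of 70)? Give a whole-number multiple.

Rate gap = 11.4% − 10.3% = 1.1 points.
The ratio doubles every 70/1.1 ≈ 63.64 years.
255/63.64 ≈ 4.01 doublings → ratio ≈ 2^4.01 ≈ 16.

around 16 times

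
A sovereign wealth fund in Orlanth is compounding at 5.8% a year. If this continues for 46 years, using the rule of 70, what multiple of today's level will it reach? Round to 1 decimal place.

about 14.0 times

Doubling time ≈ 70/5.8 = 12.07 years.
46 years / 12.07 ≈ 3.81 doublings → factor 2^3.81 ≈ 14.0.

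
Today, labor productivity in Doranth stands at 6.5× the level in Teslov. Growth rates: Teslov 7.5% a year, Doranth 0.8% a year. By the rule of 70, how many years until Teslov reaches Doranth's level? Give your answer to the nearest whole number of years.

about 28 years

Teslov gains on Doranth at 7.5% − 0.8% = 6.7 points a year.
At that relative rate the gap halves every 70/6.7 ≈ 10.45 years.
A 6.5× gap takes log₂(6.5) ≈ 2.70 halvings to close: 2.70 × 10.45 ≈ 28 years.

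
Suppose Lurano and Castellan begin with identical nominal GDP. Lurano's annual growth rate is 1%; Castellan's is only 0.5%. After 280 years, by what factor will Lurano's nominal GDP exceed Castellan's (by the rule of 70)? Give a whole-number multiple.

Rate gap = 1% − 0.5% = 0.5 points.
The ratio doubles every 70/0.5 ≈ 140.00 years.
280/140.00 ≈ 2.00 doublings → ratio ≈ 2^2.00 ≈ 4.

about 4 times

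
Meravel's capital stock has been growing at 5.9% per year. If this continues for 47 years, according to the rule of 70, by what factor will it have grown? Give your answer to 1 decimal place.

Doubling time ≈ 70/5.9 = 11.86 years.
47 years / 11.86 ≈ 3.96 doublings → factor 2^3.96 ≈ 15.6.

≈ 15.6 times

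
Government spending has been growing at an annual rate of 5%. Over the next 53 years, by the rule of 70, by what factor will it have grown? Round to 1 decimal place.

roughly 13.8 times

Doubling time ≈ 70/5 = 14.00 years.
53 years / 14.00 ≈ 3.79 doublings → factor 2^3.79 ≈ 13.8.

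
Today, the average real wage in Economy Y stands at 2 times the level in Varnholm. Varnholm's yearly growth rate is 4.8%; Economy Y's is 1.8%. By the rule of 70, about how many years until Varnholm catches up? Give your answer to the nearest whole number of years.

Varnholm gains on Economy Y at 4.8% − 1.8% = 3 points a year.
At that relative rate the gap halves every 70/3 ≈ 23.33 years.
A 2 times gap closes after 1 halving: 1 × 23.33 ≈ 23 years.

about 23 years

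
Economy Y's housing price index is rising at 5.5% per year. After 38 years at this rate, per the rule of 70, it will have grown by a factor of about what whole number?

approximately 8 times

At 5.5% one doubling takes ≈ 12.73 years; 38 years is 3 of them, so ×8.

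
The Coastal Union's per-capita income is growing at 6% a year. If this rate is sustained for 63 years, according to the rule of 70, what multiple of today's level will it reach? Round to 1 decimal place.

around 42.2 times

Doubling time ≈ 70/6 = 11.67 years.
63 years / 11.67 ≈ 5.40 doublings → factor 2^5.40 ≈ 42.2.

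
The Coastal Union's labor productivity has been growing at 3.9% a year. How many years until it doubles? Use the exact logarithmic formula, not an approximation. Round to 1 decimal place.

t = ln(2) / ln(1 + 0.039) = 0.6931 / 0.038259 ≈ 18.12.

18.1 years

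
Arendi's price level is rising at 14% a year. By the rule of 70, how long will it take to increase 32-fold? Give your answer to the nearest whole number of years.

One doubling takes 70/14 = 5.00 years.
32× is 5 doublings, so 5 × 5.00 ≈ 25 years.

around 25 years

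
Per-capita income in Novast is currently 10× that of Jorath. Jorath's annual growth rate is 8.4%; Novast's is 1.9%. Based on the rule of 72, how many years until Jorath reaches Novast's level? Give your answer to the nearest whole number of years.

roughly 37 years

The growth-rate gap is 8.4% − 1.9% = 6.5 percentage points.
So the ratio between them halves every 72/6.5 ≈ 11.08 years.
A 10× gap takes log₂(10) ≈ 3.32 halvings to close: 3.32 × 11.08 ≈ 37 years.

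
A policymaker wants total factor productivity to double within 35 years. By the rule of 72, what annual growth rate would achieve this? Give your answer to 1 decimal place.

72 / 35 ≈ 2.06, so about 2.1% a year.

about 2.1% a year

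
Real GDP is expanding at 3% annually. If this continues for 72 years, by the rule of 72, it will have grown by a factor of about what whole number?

≈ 8 times

Doubling time ≈ 72/3 = 24.00 years.
72/24.00 ≈ 3 doublings, so about 2^3 = 8×.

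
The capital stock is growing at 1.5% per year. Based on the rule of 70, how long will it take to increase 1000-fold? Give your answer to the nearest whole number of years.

At 1.5% it doubles every 70/1.5 ≈ 46.67 years.
1000× is log₂ 1000 ≈ 9.97 doublings, so ≈ 9.97 × 46.67 = 465 years.

approximately 465 years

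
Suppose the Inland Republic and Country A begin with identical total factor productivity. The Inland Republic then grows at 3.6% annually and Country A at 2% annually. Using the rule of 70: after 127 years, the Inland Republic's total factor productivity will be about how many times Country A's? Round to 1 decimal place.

the Inland Republic pulls ahead at 1.6 pp per year, so the ratio doubles every 70/1.6 ≈ 43.75 years.
In 127 years that's 2.90 doublings: 2^2.90 ≈ 7.5.

about 7.5 times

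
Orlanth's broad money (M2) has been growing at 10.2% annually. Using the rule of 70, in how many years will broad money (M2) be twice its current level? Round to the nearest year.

At 10.2%, doubling takes about 70/10.2 = 6.86 years.

about 7 years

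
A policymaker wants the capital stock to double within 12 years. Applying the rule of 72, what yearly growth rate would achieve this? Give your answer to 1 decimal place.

72 / 12 ≈ 6.00, so about 6.0% per year.

approximately 6.0% per year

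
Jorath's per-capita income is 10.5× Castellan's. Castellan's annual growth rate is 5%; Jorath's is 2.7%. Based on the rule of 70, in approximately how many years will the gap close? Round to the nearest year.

Castellan gains on Jorath at 5% − 2.7% = 2.3 points a year.
At that relative rate the gap halves every 70/2.3 ≈ 30.43 years.
A 10.5× gap takes log₂(10.5) ≈ 3.39 halvings to close: 3.39 × 30.43 ≈ 103 years.

103 years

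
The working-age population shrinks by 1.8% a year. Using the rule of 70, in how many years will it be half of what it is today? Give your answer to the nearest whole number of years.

Falling at 1.8%, it halves about every 70/1.8 = 38.89 years.

39 years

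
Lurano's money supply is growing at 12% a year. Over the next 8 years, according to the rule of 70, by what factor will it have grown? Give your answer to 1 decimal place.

2.6 times

Doubling time ≈ 70/12 = 5.83 years.
8 years / 5.83 ≈ 1.37 doublings → factor 2^1.37 ≈ 2.6.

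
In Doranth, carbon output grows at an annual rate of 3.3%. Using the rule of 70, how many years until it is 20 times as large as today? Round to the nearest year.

Doubling time ≈ 70/3.3 = 21.21 years.
Reaching 20× takes log₂(20) ≈ 4.32 doublings.
4.32 × 21.21 ≈ 92 years.

92 years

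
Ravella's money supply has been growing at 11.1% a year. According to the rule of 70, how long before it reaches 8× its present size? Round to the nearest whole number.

At 11.1% it doubles every 70/11.1 ≈ 6.31 years.
8× is 3 doublings, so 3 × 6.31 ≈ 19 years.

about 19 years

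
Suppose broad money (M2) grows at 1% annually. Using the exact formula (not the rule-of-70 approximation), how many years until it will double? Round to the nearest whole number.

t = ln(2) / ln(1 + 0.01) = 0.6931 / 0.009950 ≈ 69.66.
≈ 70 years.

70 years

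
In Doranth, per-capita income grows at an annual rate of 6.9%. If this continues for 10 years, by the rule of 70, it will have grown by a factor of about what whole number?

roughly 2 times

Doubling time ≈ 70/6.9 = 10.14 years.
10/10.14 ≈ 1 doubling, so about 2^1 = 2×.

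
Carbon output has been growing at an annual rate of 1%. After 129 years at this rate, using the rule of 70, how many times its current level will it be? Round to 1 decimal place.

Doubling time ≈ 70/1 = 70.00 years.
129 years / 70.00 ≈ 1.84 doublings → factor 2^1.84 ≈ 3.6.

≈ 3.6 times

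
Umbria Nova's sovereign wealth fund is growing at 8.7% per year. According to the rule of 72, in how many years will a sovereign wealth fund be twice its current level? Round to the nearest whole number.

72/8.7 ≈ 8.28, so it doubles roughly every 8 years.

around 8 years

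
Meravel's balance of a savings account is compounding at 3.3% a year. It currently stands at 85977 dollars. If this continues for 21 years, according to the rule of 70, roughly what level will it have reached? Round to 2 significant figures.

It doubles every 70/3.3 ≈ 21.21 years, so 21 years is 0.99 doublings.
2^0.99 ≈ 1.99; 85977 × 1.99 ≈ 170000 dollars.

≈ 170000 dollars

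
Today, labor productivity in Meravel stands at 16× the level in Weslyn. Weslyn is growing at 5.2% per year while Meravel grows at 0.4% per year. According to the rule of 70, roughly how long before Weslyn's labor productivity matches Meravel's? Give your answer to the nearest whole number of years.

roughly 58 years

The growth-rate gap is 5.2% − 0.4% = 4.8 percentage points.
So the ratio between them halves every 70/4.8 ≈ 14.58 years.
A 16× gap closes after 4 halvings: 4 × 14.58 ≈ 58 years.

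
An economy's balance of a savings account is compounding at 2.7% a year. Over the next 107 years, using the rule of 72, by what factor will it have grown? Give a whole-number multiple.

≈ 16 times

72/2.7 ≈ 26.67 years per doubling.
107 years fits 4 doublings: 2^4 = 16.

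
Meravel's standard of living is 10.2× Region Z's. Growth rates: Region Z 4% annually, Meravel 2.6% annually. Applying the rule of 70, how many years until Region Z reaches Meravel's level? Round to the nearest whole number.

Region Z gains on Meravel at 4% − 2.6% = 1.4 points a year.
At that relative rate the gap halves every 70/1.4 ≈ 50.00 years.
A 10.2× gap takes log₂(10.2) ≈ 3.35 halvings to close: 3.35 × 50.00 ≈ 168 years.

about 168 years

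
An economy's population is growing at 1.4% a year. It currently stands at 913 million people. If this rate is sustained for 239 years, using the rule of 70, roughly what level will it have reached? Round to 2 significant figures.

Doubling time ≈ 70/1.4 = 50.00 years.
239 years is 239/50.00 ≈ 4.78 doublings, a factor of 2^4.78 ≈ 27.47.
913 × 27.47 ≈ 25000 million people.

25000 million people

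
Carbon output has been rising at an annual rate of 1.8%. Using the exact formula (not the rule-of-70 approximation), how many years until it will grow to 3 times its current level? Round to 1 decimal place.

61.6 years

t = ln(3) / ln(1 + 0.018) = 1.0986 / 0.017840 ≈ 61.58.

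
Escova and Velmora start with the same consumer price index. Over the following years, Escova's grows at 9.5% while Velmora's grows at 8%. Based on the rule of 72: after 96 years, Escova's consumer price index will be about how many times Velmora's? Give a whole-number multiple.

Escova pulls ahead at 1.5 pp per year, so the ratio doubles every 72/1.5 ≈ 48.00 years.
In 96 years that's 2.00 doublings: 2^2.00 ≈ 4.

around 4 times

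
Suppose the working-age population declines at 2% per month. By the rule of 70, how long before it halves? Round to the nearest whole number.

approximately 35 months

Falling at 2%, it halves about every 70/2 = 35.00 months.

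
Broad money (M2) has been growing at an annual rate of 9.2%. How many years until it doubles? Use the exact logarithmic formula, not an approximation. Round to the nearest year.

t = ln(2) / ln(1 + 0.092) = 0.6931 / 0.088011 ≈ 7.88.
≈ 8 years.

8 years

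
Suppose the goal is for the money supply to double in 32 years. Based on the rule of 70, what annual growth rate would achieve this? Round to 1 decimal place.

70 / 32 ≈ 2.19, so about 2.2% annually.

around 2.2%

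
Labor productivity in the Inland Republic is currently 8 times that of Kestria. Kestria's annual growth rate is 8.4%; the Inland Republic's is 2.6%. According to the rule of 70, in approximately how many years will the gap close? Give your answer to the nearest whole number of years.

Kestria gains on the Inland Republic at 8.4% − 2.6% = 5.8 points a year.
At that relative rate the gap halves every 70/5.8 ≈ 12.07 years.
An 8 times gap closes after 3 halvings: 3 × 12.07 ≈ 36 years.

around 36 years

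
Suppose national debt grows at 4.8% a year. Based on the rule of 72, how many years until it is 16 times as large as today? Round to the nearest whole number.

about 60 years

One doubling takes 72/4.8 = 15.00 years.
16 = 2^4, so 4 doublings → 60 years.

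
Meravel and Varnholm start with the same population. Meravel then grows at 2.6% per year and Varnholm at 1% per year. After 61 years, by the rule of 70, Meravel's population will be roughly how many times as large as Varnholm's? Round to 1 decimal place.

Only the 1.6-point difference matters.
70/1.6 ≈ 43.75 years per doubling of the ratio; 61 years gives 1.39 doublings, so ≈ 2.6×.

approximately 2.6 times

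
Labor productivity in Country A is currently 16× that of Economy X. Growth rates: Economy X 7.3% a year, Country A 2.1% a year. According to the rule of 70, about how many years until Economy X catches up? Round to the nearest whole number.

What matters is the difference: 5.2 pp.
Rule of 70 on the gap: the ratio halves every 70/5.2 ≈ 13.46 years.
A 16× gap closes after 4 halvings: 4 × 13.46 ≈ 54 years.

around 54 years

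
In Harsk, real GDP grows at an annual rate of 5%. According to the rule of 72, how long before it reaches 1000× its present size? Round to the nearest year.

One doubling takes 72/5 = 14.40 years.
1000× is log₂ 1000 ≈ 9.97 doublings, so ≈ 9.97 × 14.40 = 144 years.

roughly 144 years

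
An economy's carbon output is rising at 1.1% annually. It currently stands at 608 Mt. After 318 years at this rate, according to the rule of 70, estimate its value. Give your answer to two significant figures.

Doubling time ≈ 70/1.1 = 63.64 years.
318 years is 318/63.64 ≈ 5.00 doublings, a factor of 2^5.00 ≈ 32.00.
608 × 32.00 ≈ 19000 Mt.

19000 Mt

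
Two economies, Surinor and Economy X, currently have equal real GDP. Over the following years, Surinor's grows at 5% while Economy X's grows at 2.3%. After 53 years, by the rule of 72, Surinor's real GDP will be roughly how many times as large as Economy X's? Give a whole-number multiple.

Rate gap = 5% − 2.3% = 2.7 points.
The ratio doubles every 72/2.7 ≈ 26.67 years.
53/26.67 ≈ 1.99 doublings → ratio ≈ 2^1.99 ≈ 4.

4 times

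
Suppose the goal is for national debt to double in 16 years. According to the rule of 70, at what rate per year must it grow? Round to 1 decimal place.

≈ 4.4%

70 / 16 ≈ 4.38, so about 4.4% per year.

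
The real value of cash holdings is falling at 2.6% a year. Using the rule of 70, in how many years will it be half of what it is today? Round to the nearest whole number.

around 27 years

Halving time ≈ 70 / 2.6 = 26.92 → 27 years.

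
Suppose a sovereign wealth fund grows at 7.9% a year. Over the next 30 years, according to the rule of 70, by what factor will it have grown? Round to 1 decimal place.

Doubles every ≈ 8.86 years (70/7.9).
30 years is 3.39 doublings; 2^3.39 ≈ 10.5×.

roughly 10.5 times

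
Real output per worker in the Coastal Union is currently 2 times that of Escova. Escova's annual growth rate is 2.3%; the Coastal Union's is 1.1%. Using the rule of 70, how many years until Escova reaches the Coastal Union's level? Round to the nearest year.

58 years

What matters is the difference: 1.2 pp.
Rule of 70 on the gap: the ratio halves every 70/1.2 ≈ 58.33 years.
A 2 times gap closes after 1 halving: 1 × 58.33 ≈ 58 years.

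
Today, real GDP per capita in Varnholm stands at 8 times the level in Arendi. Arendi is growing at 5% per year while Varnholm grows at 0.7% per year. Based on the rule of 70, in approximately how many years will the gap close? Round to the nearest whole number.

What matters is the difference: 4.3 pp.
Rule of 70 on the gap: the ratio halves every 70/4.3 ≈ 16.28 years.
An 8 times gap closes after 3 halvings: 3 × 16.28 ≈ 49 years.

approximately 49 years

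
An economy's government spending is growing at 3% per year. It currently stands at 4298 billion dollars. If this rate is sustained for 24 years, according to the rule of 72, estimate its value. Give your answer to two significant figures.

around 8600 billion dollars

It doubles every 72/3 ≈ 24.00 years, so 24 years is 1.00 doublings.
2^1.00 ≈ 2.00; 4298 × 2.00 ≈ 8600 billion dollars.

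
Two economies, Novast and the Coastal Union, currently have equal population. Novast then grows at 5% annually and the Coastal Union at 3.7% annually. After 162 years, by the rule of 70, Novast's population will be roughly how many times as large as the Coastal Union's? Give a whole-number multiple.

approximately 8 times

Novast pulls ahead at 1.3 pp per year, so the ratio doubles every 70/1.3 ≈ 53.85 years.
In 162 years that's 3.01 doublings: 2^3.01 ≈ 8.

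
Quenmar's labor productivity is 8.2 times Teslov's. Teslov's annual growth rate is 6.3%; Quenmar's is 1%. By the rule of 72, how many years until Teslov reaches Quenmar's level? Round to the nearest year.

Teslov gains on Quenmar at 6.3% − 1% = 5.3 points a year.
At that relative rate the gap halves every 72/5.3 ≈ 13.58 years.
An 8.2 times gap takes log₂(8.2) ≈ 3.04 halvings to close: 3.04 × 13.58 ≈ 41 years.

≈ 41 years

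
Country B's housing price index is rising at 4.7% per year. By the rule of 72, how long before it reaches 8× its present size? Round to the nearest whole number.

approximately 46 years

At 4.7% it doubles every 72/4.7 ≈ 15.32 years.
8 = 2^3, so 3 doublings → 46 years.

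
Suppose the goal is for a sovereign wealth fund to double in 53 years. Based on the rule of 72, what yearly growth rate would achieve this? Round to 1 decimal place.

72 / 53 ≈ 1.36, so about 1.4% per year.

about 1.4%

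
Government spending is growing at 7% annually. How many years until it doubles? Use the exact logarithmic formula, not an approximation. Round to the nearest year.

t = ln(2) / ln(1 + 0.07) = 0.6931 / 0.067659 ≈ 10.24.
≈ 10 years.

10 years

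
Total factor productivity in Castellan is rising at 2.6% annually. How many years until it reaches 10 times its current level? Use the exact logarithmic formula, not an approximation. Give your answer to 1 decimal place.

89.7 years

t = ln(10) / ln(1 + 0.026) = 2.3026 / 0.025668 ≈ 89.71.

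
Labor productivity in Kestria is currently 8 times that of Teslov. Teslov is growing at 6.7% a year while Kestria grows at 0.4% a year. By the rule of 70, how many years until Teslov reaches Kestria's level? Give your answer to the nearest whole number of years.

Teslov gains on Kestria at 6.7% − 0.4% = 6.3 points a year.
At that relative rate the gap halves every 70/6.3 ≈ 11.11 years.
An 8 times gap closes after 3 halvings: 3 × 11.11 ≈ 33 years.

33 years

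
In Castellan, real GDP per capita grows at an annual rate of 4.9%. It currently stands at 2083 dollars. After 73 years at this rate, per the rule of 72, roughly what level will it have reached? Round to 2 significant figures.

around 65000 dollars

It doubles every 72/4.9 ≈ 14.69 years, so 73 years is 4.97 doublings.
2^4.97 ≈ 31.34; 2083 × 31.34 ≈ 65000 dollars.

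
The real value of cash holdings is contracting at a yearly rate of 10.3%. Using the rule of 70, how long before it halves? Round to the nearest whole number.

7 years

Halving time ≈ 70 / 10.3 = 6.80 → 7 years.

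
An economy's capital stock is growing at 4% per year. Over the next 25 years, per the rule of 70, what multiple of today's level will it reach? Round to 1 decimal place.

≈ 2.7 times

Doubling time ≈ 70/4 = 17.50 years.
25 years / 17.50 ≈ 1.43 doublings → factor 2^1.43 ≈ 2.7.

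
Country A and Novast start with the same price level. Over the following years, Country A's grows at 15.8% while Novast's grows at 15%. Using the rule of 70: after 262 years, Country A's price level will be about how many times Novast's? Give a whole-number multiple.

Rate gap = 15.8% − 15% = 0.8 points.
The ratio doubles every 70/0.8 ≈ 87.50 years.
262/87.50 ≈ 2.99 doublings → ratio ≈ 2^2.99 ≈ 8.

about 8 times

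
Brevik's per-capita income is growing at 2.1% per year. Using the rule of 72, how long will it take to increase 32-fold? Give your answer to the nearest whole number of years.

Doubling time ≈ 72/2.1 = 34.29 years.
32 = 2^5, so 5 doublings → 171 years.

≈ 171 years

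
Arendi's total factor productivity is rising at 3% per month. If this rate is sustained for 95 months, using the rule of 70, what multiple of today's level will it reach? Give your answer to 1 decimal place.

Doubling time ≈ 70/3 = 23.33 months.
95 months / 23.33 ≈ 4.07 doublings → factor 2^4.07 ≈ 16.8.

around 16.8 times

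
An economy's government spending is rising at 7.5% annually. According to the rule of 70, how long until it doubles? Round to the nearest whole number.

Doubling time ≈ 70 / 7.5 = 9.33 years.

approximately 9 years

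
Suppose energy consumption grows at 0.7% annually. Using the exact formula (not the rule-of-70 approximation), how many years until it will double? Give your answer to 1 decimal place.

t = ln(2) / ln(1 + 0.007) = 0.6931 / 0.006976 ≈ 99.35.

99.4 years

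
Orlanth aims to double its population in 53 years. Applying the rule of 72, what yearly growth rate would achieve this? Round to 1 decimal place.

72 / 53 ≈ 1.36, so about 1.4% per year.

approximately 1.4%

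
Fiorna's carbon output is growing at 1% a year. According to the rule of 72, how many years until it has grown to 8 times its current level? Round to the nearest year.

roughly 216 years

One doubling takes 72/1 = 72.00 years.
Getting to 8× needs 3 doublings: 3 × 72.00 ≈ 216 years.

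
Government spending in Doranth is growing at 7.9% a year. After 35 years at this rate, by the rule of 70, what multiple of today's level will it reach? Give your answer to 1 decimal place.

roughly 15.5 times

Doubles every ≈ 8.86 years (70/7.9).
35 years is 3.95 doublings; 2^3.95 ≈ 15.5×.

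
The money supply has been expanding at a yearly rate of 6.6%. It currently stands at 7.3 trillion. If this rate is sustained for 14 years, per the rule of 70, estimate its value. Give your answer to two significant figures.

Doubling time ≈ 70/6.6 = 10.61 years.
14 years is 14/10.61 ≈ 1.32 doublings, a factor of 2^1.32 ≈ 2.50.
7.3 × 2.50 ≈ 18 trillion.

approximately 18 trillion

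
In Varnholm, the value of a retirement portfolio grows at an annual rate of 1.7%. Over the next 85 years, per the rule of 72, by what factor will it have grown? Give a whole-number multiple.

4 times

At 1.7% one doubling takes ≈ 42.35 years; 85 years is 2 of them, so ×4.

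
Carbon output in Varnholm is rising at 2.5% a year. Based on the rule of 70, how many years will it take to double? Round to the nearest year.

about 28 years

Doubling time ≈ 70 / 2.5 = 28.00 years.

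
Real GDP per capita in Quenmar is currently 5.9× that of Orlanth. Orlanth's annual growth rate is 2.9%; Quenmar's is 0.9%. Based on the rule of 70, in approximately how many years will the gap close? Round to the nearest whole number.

What matters is the difference: 2 pp.
Rule of 70 on the gap: the ratio halves every 70/2 ≈ 35.00 years.
A 5.9× gap takes log₂(5.9) ≈ 2.56 halvings to close: 2.56 × 35.00 ≈ 90 years.

≈ 90 years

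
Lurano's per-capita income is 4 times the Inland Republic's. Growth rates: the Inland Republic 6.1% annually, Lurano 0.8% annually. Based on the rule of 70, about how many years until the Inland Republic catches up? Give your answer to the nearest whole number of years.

What matters is the difference: 5.3 pp.
Rule of 70 on the gap: the ratio halves every 70/5.3 ≈ 13.21 years.
A 4 times gap closes after 2 halvings: 2 × 13.21 ≈ 26 years.

roughly 26 years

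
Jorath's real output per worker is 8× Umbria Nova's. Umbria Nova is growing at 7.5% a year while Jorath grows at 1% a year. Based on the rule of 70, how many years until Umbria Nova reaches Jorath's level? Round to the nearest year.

≈ 32 years

Umbria Nova gains on Jorath at 7.5% − 1% = 6.5 points a year.
At that relative rate the gap halves every 70/6.5 ≈ 10.77 years.
An 8× gap closes after 3 halvings: 3 × 10.77 ≈ 32 years.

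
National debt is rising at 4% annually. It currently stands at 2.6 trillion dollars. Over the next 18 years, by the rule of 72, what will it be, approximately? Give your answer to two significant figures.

Doubling time ≈ 72/4 = 18.00 years.
18 years is 18/18.00 ≈ 1.00 doublings, a factor of 2^1.00 ≈ 2.00.
2.6 × 2.00 ≈ 5.2 trillion dollars.

about 5.2 trillion dollars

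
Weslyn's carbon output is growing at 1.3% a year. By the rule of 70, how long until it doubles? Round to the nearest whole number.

Doubling time ≈ 70 / 1.3 = 53.85 years.

roughly 54 years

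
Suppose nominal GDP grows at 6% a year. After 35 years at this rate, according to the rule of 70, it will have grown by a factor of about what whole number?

70/6 ≈ 11.67 years per doubling.
35 years fits 3 doublings: 2^3 = 8.

roughly 8 times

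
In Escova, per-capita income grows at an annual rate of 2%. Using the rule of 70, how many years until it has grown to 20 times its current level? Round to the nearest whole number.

≈ 151 years

One doubling takes 70/2 = 35.00 years.
Reaching 20× takes log₂(20) ≈ 4.32 doublings.
4.32 × 35.00 ≈ 151 years.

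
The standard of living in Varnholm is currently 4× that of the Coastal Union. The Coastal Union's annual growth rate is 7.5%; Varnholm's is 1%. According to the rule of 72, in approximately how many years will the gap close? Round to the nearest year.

≈ 22 years

What matters is the difference: 6.5 pp.
Rule of 72 on the gap: the ratio halves every 72/6.5 ≈ 11.08 years.
A 4× gap closes after 2 halvings: 2 × 11.08 ≈ 22 years.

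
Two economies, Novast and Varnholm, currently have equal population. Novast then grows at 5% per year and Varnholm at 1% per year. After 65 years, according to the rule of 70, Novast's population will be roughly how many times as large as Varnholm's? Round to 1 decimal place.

Rate gap = 5% − 1% = 4 points.
The ratio doubles every 70/4 ≈ 17.50 years.
65/17.50 ≈ 3.71 doublings → ratio ≈ 2^3.71 ≈ 13.1.

roughly 13.1 times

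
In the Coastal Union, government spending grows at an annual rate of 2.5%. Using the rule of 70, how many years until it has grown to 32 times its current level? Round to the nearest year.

around 140 years

At 2.5% it doubles every 70/2.5 ≈ 28.00 years.
32× is 5 doublings, so 5 × 28.00 ≈ 140 years.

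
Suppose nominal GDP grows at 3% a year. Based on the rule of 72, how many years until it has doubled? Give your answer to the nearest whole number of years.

about 24 years

At 3%, doubling takes about 72/3 = 24.00 years.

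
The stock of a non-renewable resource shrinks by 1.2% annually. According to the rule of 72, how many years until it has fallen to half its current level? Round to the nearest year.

Halving time ≈ 72 / 1.2 = 60.00 → 60 years.

approximately 60 years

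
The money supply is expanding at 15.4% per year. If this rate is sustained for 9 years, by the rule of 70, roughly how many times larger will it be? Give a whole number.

70/15.4 ≈ 4.55 years per doubling.
9 years fits 2 doublings: 2^2 = 4.

≈ 4 times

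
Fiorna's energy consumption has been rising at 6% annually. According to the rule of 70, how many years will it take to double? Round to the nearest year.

Doubling time ≈ 70 / 6 = 11.67 years.

around 12 years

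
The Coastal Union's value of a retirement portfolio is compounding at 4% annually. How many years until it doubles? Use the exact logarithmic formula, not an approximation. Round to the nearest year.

t = ln(2) / ln(1 + 0.04) = 0.6931 / 0.039221 ≈ 17.67.
≈ 18 years.

18 years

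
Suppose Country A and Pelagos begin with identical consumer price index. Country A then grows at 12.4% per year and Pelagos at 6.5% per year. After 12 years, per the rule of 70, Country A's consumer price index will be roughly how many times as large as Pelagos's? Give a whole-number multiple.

Rate gap = 12.4% − 6.5% = 5.9 points.
The ratio doubles every 70/5.9 ≈ 11.86 years.
12/11.86 ≈ 1.01 doublings → ratio ≈ 2^1.01 ≈ 2.

approximately 2 times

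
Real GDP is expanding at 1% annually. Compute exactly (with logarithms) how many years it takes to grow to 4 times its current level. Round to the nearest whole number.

t = ln(4) / ln(1 + 0.01) = 1.3863 / 0.009950 ≈ 139.33.
≈ 139 years.

139 years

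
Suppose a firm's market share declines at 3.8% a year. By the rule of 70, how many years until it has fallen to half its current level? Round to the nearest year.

The rule works in reverse for decay: 70/3.8 ≈ 18.42 years to halve.

18 years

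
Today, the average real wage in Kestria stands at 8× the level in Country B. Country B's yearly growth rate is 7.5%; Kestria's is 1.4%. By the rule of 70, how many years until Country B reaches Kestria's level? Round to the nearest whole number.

around 34 years

The growth-rate gap is 7.5% − 1.4% = 6.1 percentage points.
So the ratio between them halves every 70/6.1 ≈ 11.48 years.
An 8× gap closes after 3 halvings: 3 × 11.48 ≈ 34 years.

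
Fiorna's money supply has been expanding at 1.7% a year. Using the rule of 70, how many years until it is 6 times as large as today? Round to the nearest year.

Doubling time ≈ 70/1.7 = 41.18 years.
6× is log₂ 6 ≈ 2.58 doublings, so ≈ 2.58 × 41.18 = 106 years.

approximately 106 years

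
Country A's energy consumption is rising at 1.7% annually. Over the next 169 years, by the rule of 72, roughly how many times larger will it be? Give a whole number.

At 1.7% one doubling takes ≈ 42.35 years; 169 years is 4 of them, so ×16.

about 16 times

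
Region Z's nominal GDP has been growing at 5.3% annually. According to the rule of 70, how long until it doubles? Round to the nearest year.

roughly 13 years

Doubling time ≈ 70 / 5.3 = 13.21 years.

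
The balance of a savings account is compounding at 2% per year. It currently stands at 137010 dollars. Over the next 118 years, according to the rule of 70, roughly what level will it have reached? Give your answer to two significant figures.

≈ 1400000 dollars

It doubles every 70/2 ≈ 35.00 years, so 118 years is 3.37 doublings.
2^3.37 ≈ 10.34; 137010 × 10.34 ≈ 1400000 dollars.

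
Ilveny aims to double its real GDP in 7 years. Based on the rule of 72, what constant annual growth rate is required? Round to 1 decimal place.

72 / 7 ≈ 10.29, so about 10.3% annually.

10.3%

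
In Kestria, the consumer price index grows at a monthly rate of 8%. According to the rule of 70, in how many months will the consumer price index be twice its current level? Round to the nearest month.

9 months

70/8 ≈ 8.75, so it doubles roughly every 9 months.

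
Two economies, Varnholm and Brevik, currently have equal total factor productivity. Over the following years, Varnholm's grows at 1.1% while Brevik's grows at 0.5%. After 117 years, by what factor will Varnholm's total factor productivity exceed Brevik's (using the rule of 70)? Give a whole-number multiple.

about 2 times

Rate gap = 1.1% − 0.5% = 0.6 points.
The ratio doubles every 70/0.6 ≈ 116.67 years.
117/116.67 ≈ 1.00 doublings → ratio ≈ 2^1.00 ≈ 2.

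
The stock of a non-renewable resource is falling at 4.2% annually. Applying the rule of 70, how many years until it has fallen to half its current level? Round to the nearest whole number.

≈ 17 years

Falling at 4.2%, it halves about every 70/4.2 = 16.67 years.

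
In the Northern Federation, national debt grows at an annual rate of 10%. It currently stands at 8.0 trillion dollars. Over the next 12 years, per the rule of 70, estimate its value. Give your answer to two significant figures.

It doubles every 70/10 ≈ 7.00 years, so 12 years is 1.71 doublings.
2^1.71 ≈ 3.27; 8.0 × 3.27 ≈ 26 trillion dollars.

≈ 26 trillion dollars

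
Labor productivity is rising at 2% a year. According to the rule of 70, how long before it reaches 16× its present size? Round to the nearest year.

At 2% it doubles every 70/2 ≈ 35.00 years.
16× is 4 doublings, so 4 × 35.00 ≈ 140 years.

about 140 years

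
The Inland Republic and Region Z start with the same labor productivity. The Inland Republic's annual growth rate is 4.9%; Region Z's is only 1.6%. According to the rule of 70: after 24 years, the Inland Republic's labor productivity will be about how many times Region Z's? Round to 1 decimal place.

Rate gap = 4.9% − 1.6% = 3.3 points.
The ratio doubles every 70/3.3 ≈ 21.21 years.
24/21.21 ≈ 1.13 doublings → ratio ≈ 2^1.13 ≈ 2.2.

around 2.2 times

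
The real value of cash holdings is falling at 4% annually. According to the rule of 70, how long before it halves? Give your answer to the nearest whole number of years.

18 years

The rule works in reverse for decay: 70/4 ≈ 17.50 years to halve.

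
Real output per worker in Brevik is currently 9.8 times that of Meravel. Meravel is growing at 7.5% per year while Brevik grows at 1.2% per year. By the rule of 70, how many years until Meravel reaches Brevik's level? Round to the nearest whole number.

Meravel gains on Brevik at 7.5% − 1.2% = 6.3 points a year.
At that relative rate the gap halves every 70/6.3 ≈ 11.11 years.
A 9.8 times gap takes log₂(9.8) ≈ 3.29 halvings to close: 3.29 × 11.11 ≈ 37 years.

around 37 years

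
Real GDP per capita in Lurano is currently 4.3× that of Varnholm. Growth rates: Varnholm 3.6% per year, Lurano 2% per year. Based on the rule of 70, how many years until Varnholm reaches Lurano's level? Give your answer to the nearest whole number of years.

The growth-rate gap is 3.6% − 2% = 1.6 percentage points.
So the ratio between them halves every 70/1.6 ≈ 43.75 years.
A 4.3× gap takes log₂(4.3) ≈ 2.10 halvings to close: 2.10 × 43.75 ≈ 92 years.

roughly 92 years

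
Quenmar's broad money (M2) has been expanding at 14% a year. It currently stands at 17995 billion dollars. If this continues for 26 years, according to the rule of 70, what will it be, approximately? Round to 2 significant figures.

about 660000 billion dollars

Doubling time ≈ 70/14 = 5.00 years.
26 years is 26/5.00 ≈ 5.20 doublings, a factor of 2^5.20 ≈ 36.76.
17995 × 36.76 ≈ 660000 billion dollars.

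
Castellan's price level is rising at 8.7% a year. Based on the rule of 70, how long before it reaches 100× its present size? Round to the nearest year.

≈ 53 years

At 8.7% it doubles every 70/8.7 ≈ 8.05 years.
100× is log₂ 100 ≈ 6.64 doublings, so ≈ 6.64 × 8.05 = 53 years.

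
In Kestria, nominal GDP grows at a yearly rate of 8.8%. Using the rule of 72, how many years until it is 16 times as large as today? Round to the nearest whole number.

around 33 years

At 8.8% it doubles every 72/8.8 ≈ 8.18 years.
16 = 2^4, so 4 doublings → 33 years.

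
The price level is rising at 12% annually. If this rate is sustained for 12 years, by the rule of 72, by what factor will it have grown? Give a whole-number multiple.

approximately 4 times

72/12 ≈ 6.00 years per doubling.
12 years fits 2 doublings: 2^2 = 4.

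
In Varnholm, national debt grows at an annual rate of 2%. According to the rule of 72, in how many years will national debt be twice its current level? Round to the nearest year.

≈ 36 years

At 2%, doubling takes about 72/2 = 36.00 years.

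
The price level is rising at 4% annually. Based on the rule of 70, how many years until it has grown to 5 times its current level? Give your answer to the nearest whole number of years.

Doubling time ≈ 70/4 = 17.50 years.
5× is log₂ 5 ≈ 2.32 doublings, so ≈ 2.32 × 17.50 = 41 years.

about 41 years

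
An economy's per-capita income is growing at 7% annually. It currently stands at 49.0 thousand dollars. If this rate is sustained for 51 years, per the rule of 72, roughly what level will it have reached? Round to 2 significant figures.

Doubling time ≈ 72/7 = 10.29 years.
51 years is 51/10.29 ≈ 4.96 doublings, a factor of 2^4.96 ≈ 31.12.
49.0 × 31.12 ≈ 1500 thousand dollars.

approximately 1500 thousand dollars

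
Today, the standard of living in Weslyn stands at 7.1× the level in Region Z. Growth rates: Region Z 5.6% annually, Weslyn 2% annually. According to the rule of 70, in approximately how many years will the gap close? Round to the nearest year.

The growth-rate gap is 5.6% − 2% = 3.6 percentage points.
So the ratio between them halves every 70/3.6 ≈ 19.44 years.
A 7.1× gap takes log₂(7.1) ≈ 2.83 halvings to close: 2.83 × 19.44 ≈ 55 years.

55 years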